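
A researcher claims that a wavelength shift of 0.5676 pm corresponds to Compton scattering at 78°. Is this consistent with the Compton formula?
No, inconsistent

Calculate the expected shift for θ = 78°:

Δλ_expected = λ_C(1 - cos(78°))
Δλ_expected = 2.4263 × (1 - cos(78°))
Δλ_expected = 2.4263 × 0.7921
Δλ_expected = 1.9219 pm

Given shift: 0.5676 pm
Expected shift: 1.9219 pm
Difference: 1.3542 pm

The values do not match. The given shift corresponds to θ ≈ 40.0°, not 78°.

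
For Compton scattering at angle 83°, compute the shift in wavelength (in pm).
2.1306 pm

Using the Compton scattering formula:
Δλ = λ_C(1 - cos θ)

where λ_C = h/(m_e·c) ≈ 2.4263 pm is the Compton wavelength of an electron.

For θ = 83°:
cos(83°) = 0.1219
1 - cos(83°) = 0.8781

Δλ = 2.4263 × 0.8781
Δλ = 2.1306 pm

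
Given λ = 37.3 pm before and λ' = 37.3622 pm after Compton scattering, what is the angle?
13.00°

First find the wavelength shift:
Δλ = λ' - λ = 37.3622 - 37.3 = 0.0622 pm

Using Δλ = λ_C(1 - cos θ), with λ_C = h/(m_e·c) ≈ 2.42631024 pm:
cos θ = 1 - Δλ/λ_C
cos θ = 1 - 0.0622/2.42631024
cos θ = 0.974364

θ = arccos(0.974364)
θ = 13.00°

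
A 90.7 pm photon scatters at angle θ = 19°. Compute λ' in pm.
90.8322 pm

Using the Compton scattering formula:
λ' = λ + Δλ = λ + λ_C(1 - cos θ)

Given:
- Initial wavelength λ = 90.7 pm
- Scattering angle θ = 19°
- Compton wavelength λ_C ≈ 2.4263 pm

Calculate the shift:
Δλ = 2.4263 × (1 - cos(19°))
Δλ = 2.4263 × 0.0545
Δλ = 0.1322 pm

Final wavelength:
λ' = 90.7 + 0.1322 = 90.8322 pm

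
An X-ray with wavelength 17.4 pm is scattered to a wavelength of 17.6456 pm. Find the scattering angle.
26.00°

First find the wavelength shift:
Δλ = λ' - λ = 17.6456 - 17.4 = 0.2456 pm

Using Δλ = λ_C(1 - cos θ), with λ_C = h/(m_e·c) ≈ 2.42631024 pm:
cos θ = 1 - Δλ/λ_C
cos θ = 1 - 0.2456/2.42631024
cos θ = 0.898776

θ = arccos(0.898776)
θ = 26.00°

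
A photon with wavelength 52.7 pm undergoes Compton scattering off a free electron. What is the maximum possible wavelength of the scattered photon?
57.5526 pm (at θ = 180°)

The Compton shift is Δλ = λ_C(1 − cos θ).

Since cos θ ranges from −1 to 1, the factor (1 − cos θ) ranges from 0 to 2; the maximum shift occurs at θ = 180° (backscattering):
Δλ_max = 2λ_C = 2 × 2.4263 pm = 4.8526 pm

Maximum scattered wavelength:
λ'_max = λ₀ + Δλ_max = 52.7 + 4.8526 = 57.5526 pm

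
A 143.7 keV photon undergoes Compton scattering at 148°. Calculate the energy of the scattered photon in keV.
94.5583 keV

First convert energy to wavelength:
λ = hc/E, with hc ≈ 1239.842 keV·pm (i.e. 1239.842 eV·nm)

For E = 143.7 keV = 143700 eV:
λ = 1239.842 keV·pm / 143.7 keV
λ = 8.6280 pm

Calculate the Compton shift:
Δλ = λ_C(1 - cos(148°)) = 2.4263 × 1.8480
Δλ = 4.4839 pm

Final wavelength:
λ' = 8.6280 + 4.4839 = 13.1119 pm

Final energy:
E' = hc/λ' = 1239.842 / 13.1119 = 94.5583 keV

(Intermediate values are shown rounded; full precision is carried through to the final answer.)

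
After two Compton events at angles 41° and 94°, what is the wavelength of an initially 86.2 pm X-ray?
89.3907 pm

Apply Compton shift twice:

First scattering at θ₁ = 41°:
Δλ₁ = λ_C(1 - cos(41°))
Δλ₁ = 2.4263 × 0.2453
Δλ₁ = 0.5952 pm

After first scattering:
λ₁ = 86.2 + 0.5952 = 86.7952 pm

Second scattering at θ₂ = 94°:
Δλ₂ = λ_C(1 - cos(94°))
Δλ₂ = 2.4263 × 1.0698
Δλ₂ = 2.5956 pm

Final wavelength:
λ₂ = 86.7952 + 2.5956 = 89.3907 pm

Total shift: Δλ_total = 0.5952 + 2.5956 = 3.1907 pm

(Intermediate values are shown rounded; full precision is carried through to the final answer.)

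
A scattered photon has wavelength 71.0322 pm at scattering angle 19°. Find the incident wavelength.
70.9000 pm

From λ' = λ + Δλ, we have λ = λ' - Δλ

First calculate the Compton shift:
Δλ = λ_C(1 - cos θ)
Δλ = 2.4263 × (1 - cos(19°))
Δλ = 2.4263 × 0.0545
Δλ = 0.1322 pm

Initial wavelength:
λ = λ' - Δλ
λ = 71.0322 - 0.1322
λ = 70.9000 pm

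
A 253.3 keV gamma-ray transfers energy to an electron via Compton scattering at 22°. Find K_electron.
8.8243 keV

By energy conservation: K_e = E_initial - E_final

First find the scattered photon energy:
Initial wavelength: λ = hc/E = 4.8948 pm
Compton shift: Δλ = λ_C(1 - cos(22°)) = 0.1767 pm
Final wavelength: λ' = 4.8948 + 0.1767 = 5.0714 pm
Final photon energy: E' = hc/λ' = 244.4757 keV

Electron kinetic energy:
K_e = E - E' = 253.3000 - 244.4757 = 8.8243 keV

(Intermediate values are shown rounded; full precision is carried through to the final answer.)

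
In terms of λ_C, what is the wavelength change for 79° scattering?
0.8092 λ_C

The Compton shift formula is:
Δλ = λ_C(1 - cos θ)

Dividing both sides by λ_C:
Δλ/λ_C = 1 - cos θ

For θ = 79°:
Δλ/λ_C = 1 - cos(79°)
Δλ/λ_C = 1 - 0.1908
Δλ/λ_C = 0.8092

This means the shift is 0.8092 × λ_C = 1.9633 pm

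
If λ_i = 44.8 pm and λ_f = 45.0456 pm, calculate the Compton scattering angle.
26.00°

First find the wavelength shift:
Δλ = λ' - λ = 45.0456 - 44.8 = 0.2456 pm

Using Δλ = λ_C(1 - cos θ), with λ_C = h/(m_e·c) ≈ 2.42631024 pm:
cos θ = 1 - Δλ/λ_C
cos θ = 1 - 0.2456/2.42631024
cos θ = 0.898776

θ = arccos(0.898776)
θ = 26.00°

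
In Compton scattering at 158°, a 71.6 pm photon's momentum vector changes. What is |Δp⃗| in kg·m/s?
1.7612e-23 kg·m/s

Photon momentum magnitude is p = h/λ.

Initial momentum:
p₀ = h/λ = 6.6261e-34/7.1600e-11 = 9.2543e-24 kg·m/s

After scattering:
λ' = λ + Δλ = 71.6 + 4.6759 = 76.2759 pm
p' = h/λ' = 6.6261e-34/7.6276e-11 = 8.6870e-24 kg·m/s

Momentum is a vector; the scattered photon's direction makes angle θ = 158° with the incident direction. The magnitude of the vector change Δp⃗ = p⃗₀ − p⃗' is found from the law of cosines:
|Δp⃗|² = p₀² + p'² − 2p₀p'cos θ
|Δp⃗|² = (9.2543e-24)² + (8.6870e-24)² − 2·9.2543e-24·8.6870e-24·cos(158°)
|Δp⃗| = 1.7612e-23 kg·m/s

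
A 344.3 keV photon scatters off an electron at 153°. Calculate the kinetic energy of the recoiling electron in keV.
192.9007 keV

By energy conservation: K_e = E_initial - E_final

First find the scattered photon energy:
Initial wavelength: λ = hc/E = 3.6011 pm
Compton shift: Δλ = λ_C(1 - cos(153°)) = 4.5882 pm
Final wavelength: λ' = 3.6011 + 4.5882 = 8.1892 pm
Final photon energy: E' = hc/λ' = 151.3993 keV

Electron kinetic energy:
K_e = E - E' = 344.3000 - 151.3993 = 192.9007 keV

(Intermediate values are shown rounded; full precision is carried through to the final answer.)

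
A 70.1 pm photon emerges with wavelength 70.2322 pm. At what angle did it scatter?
19.00°

First find the wavelength shift:
Δλ = λ' - λ = 70.2322 - 70.1 = 0.1322 pm

Using Δλ = λ_C(1 - cos θ), with λ_C = h/(m_e·c) ≈ 2.42631024 pm:
cos θ = 1 - Δλ/λ_C
cos θ = 1 - 0.1322/2.42631024
cos θ = 0.945514

θ = arccos(0.945514)
θ = 19.00°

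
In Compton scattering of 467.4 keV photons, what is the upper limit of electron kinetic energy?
302.2035 keV

Maximum energy transfer occurs at θ = 180° (backscattering).

Initial photon: E₀ = 467.4 keV → λ₀ = 2.6526 pm

Maximum Compton shift (at 180°):
Δλ_max = 2λ_C = 2 × 2.4263 = 4.8526 pm

Final wavelength:
λ' = 2.6526 + 4.8526 = 7.5053 pm

Minimum photon energy (maximum energy to electron):
E'_min = hc/λ' = 165.1965 keV

Maximum electron kinetic energy:
K_max = E₀ - E'_min = 467.4000 - 165.1965 = 302.2035 keV

(Intermediate values are shown rounded; full precision is carried through to the final answer.)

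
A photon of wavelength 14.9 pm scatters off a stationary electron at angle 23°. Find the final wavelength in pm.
15.0929 pm

Using the Compton scattering formula:
λ' = λ + Δλ = λ + λ_C(1 - cos θ)

Given:
- Initial wavelength λ = 14.9 pm
- Scattering angle θ = 23°
- Compton wavelength λ_C ≈ 2.4263 pm

Calculate the shift:
Δλ = 2.4263 × (1 - cos(23°))
Δλ = 2.4263 × 0.0795
Δλ = 0.1929 pm

Final wavelength:
λ' = 14.9 + 0.1929 = 15.0929 pm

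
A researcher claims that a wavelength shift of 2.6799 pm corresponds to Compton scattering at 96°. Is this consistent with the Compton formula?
Yes, consistent

Calculate the expected shift for θ = 96°:

Δλ_expected = λ_C(1 - cos(96°))
Δλ_expected = 2.4263 × (1 - cos(96°))
Δλ_expected = 2.4263 × 1.1045
Δλ_expected = 2.6799 pm

Given shift: 2.6799 pm
Expected shift: 2.6799 pm
Difference: 0.0000 pm

The values match. This is consistent with Compton scattering at the stated angle.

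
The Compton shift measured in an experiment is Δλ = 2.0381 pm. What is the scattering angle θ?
80.79°

From the Compton formula Δλ = λ_C(1 - cos θ), we can solve for θ:

cos θ = 1 - Δλ/λ_C

Given:
- Δλ = 2.0381 pm
- λ_C = h/(m_e·c) ≈ 2.42631024 pm

cos θ = 1 - 2.0381/2.42631024
cos θ = 1 - 0.840000
cos θ = 0.160000

θ = arccos(0.160000)
θ = 80.79°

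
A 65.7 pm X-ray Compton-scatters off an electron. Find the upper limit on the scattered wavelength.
70.5526 pm (at θ = 180°)

The Compton shift is Δλ = λ_C(1 − cos θ).

Since cos θ ranges from −1 to 1, the factor (1 − cos θ) ranges from 0 to 2; the maximum shift occurs at θ = 180° (backscattering):
Δλ_max = 2λ_C = 2 × 2.4263 pm = 4.8526 pm

Maximum scattered wavelength:
λ'_max = λ₀ + Δλ_max = 65.7 + 4.8526 = 70.5526 pm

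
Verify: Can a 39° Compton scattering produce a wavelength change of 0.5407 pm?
Yes, consistent

Calculate the expected shift for θ = 39°:

Δλ_expected = λ_C(1 - cos(39°))
Δλ_expected = 2.4263 × (1 - cos(39°))
Δλ_expected = 2.4263 × 0.2229
Δλ_expected = 0.5407 pm

Given shift: 0.5407 pm
Expected shift: 0.5407 pm
Difference: 0.0000 pm

The values match. This is consistent with Compton scattering at the stated angle.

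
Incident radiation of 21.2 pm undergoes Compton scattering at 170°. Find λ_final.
26.0158 pm

Using the Compton scattering formula:
λ' = λ + Δλ = λ + λ_C(1 - cos θ)

Given:
- Initial wavelength λ = 21.2 pm
- Scattering angle θ = 170°
- Compton wavelength λ_C ≈ 2.4263 pm

Calculate the shift:
Δλ = 2.4263 × (1 - cos(170°))
Δλ = 2.4263 × 1.9848
Δλ = 4.8158 pm

Final wavelength:
λ' = 21.2 + 4.8158 = 26.0158 pm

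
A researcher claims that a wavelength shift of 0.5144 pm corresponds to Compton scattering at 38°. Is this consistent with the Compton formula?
Yes, consistent

Calculate the expected shift for θ = 38°:

Δλ_expected = λ_C(1 - cos(38°))
Δλ_expected = 2.4263 × (1 - cos(38°))
Δλ_expected = 2.4263 × 0.2120
Δλ_expected = 0.5144 pm

Given shift: 0.5144 pm
Expected shift: 0.5144 pm
Difference: 0.0000 pm

The values match. This is consistent with Compton scattering at the stated angle.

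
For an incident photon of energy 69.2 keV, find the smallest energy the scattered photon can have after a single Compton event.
54.4521 keV (at θ = 180°)

The scattered photon has minimum energy when its wavelength is maximum, i.e., when the Compton shift Δλ = λ_C(1 − cos θ) is maximum. This occurs at θ = 180° (backscattering), giving Δλ_max = 2λ_C = 4.8526 pm.

Initial wavelength: λ₀ = hc/E₀ = 17.9168 pm
Maximum final wavelength: λ'_max = λ₀ + 2λ_C = 17.9168 + 4.8526 = 22.7694 pm
Minimum final energy: E'_min = hc/λ'_max = 54.4521 keV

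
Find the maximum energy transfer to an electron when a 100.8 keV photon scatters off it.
28.5171 keV

Maximum energy transfer occurs at θ = 180° (backscattering).

Initial photon: E₀ = 100.8 keV → λ₀ = 12.3000 pm

Maximum Compton shift (at 180°):
Δλ_max = 2λ_C = 2 × 2.4263 = 4.8526 pm

Final wavelength:
λ' = 12.3000 + 4.8526 = 17.1526 pm

Minimum photon energy (maximum energy to electron):
E'_min = hc/λ' = 72.2829 keV

Maximum electron kinetic energy:
K_max = E₀ - E'_min = 100.8000 - 72.2829 = 28.5171 keV

(Intermediate values are shown rounded; full precision is carried through to the final answer.)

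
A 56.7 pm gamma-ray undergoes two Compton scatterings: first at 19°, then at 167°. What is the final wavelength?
61.6226 pm

Apply Compton shift twice:

First scattering at θ₁ = 19°:
Δλ₁ = λ_C(1 - cos(19°))
Δλ₁ = 2.4263 × 0.0545
Δλ₁ = 0.1322 pm

After first scattering:
λ₁ = 56.7 + 0.1322 = 56.8322 pm

Second scattering at θ₂ = 167°:
Δλ₂ = λ_C(1 - cos(167°))
Δλ₂ = 2.4263 × 1.9744
Δλ₂ = 4.7904 pm

Final wavelength:
λ₂ = 56.8322 + 4.7904 = 61.6226 pm

Total shift: Δλ_total = 0.1322 + 4.7904 = 4.9226 pm

(Intermediate values are shown rounded; full precision is carried through to the final answer.)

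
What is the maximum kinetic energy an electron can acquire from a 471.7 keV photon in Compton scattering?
305.9695 keV

Maximum energy transfer occurs at θ = 180° (backscattering).

Initial photon: E₀ = 471.7 keV → λ₀ = 2.6285 pm

Maximum Compton shift (at 180°):
Δλ_max = 2λ_C = 2 × 2.4263 = 4.8526 pm

Final wavelength:
λ' = 2.6285 + 4.8526 = 7.4811 pm

Minimum photon energy (maximum energy to electron):
E'_min = hc/λ' = 165.7305 keV

Maximum electron kinetic energy:
K_max = E₀ - E'_min = 471.7000 - 165.7305 = 305.9695 keV

(Intermediate values are shown rounded; full precision is carried through to the final answer.)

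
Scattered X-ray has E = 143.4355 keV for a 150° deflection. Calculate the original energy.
301.1999 keV

Convert final energy to wavelength (hc ≈ 1239.842 keV·pm):
λ' = hc/E' = 1239.842 / 143.4355 = 8.6439 pm

Calculate the Compton shift:
Δλ = λ_C(1 - cos(150°))
Δλ = 2.4263 × (1 - cos(150°))
Δλ = 4.5276 pm

Initial wavelength:
λ = λ' - Δλ = 8.6439 - 4.5276 = 4.1163 pm

Initial energy:
E = hc/λ = 1239.842 / 4.1163 = 301.1999 keV

(Intermediate values are shown rounded; full precision is carried through to the final answer.)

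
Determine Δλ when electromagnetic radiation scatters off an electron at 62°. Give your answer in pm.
1.2872 pm

Using the Compton scattering formula:
Δλ = λ_C(1 - cos θ)

where λ_C = h/(m_e·c) ≈ 2.4263 pm is the Compton wavelength of an electron.

For θ = 62°:
cos(62°) = 0.4695
1 - cos(62°) = 0.5305

Δλ = 2.4263 × 0.5305
Δλ = 1.2872 pm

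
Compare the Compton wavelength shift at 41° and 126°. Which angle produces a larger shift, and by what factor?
126° produces the larger shift by a factor of 6.473

Calculate both shifts using Δλ = λ_C(1 - cos θ):

For θ₁ = 41°:
Δλ₁ = 2.4263 × (1 - cos(41°))
Δλ₁ = 2.4263 × 0.2453
Δλ₁ = 0.5952 pm

For θ₂ = 126°:
Δλ₂ = 2.4263 × (1 - cos(126°))
Δλ₂ = 2.4263 × 1.5878
Δλ₂ = 3.8525 pm

The 126° angle produces the larger shift.
Ratio: 3.8525/0.5952 = 6.473

(Intermediate values are shown rounded; full precision is carried through to the final answer.)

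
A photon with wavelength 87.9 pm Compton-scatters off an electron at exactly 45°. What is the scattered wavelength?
88.6106 pm

Using the Compton formula: λ' = λ + λ_C(1 − cos θ)

For θ = 45°, cos θ = √2/2 (exact) ≈ 0.7071, so:
1 − cos 45° = 1 − (√2/2) ≈ 0.2929

Δλ = λ_C × 0.2929 = 2.4263 × 0.2929 = 0.7106 pm

λ' = 87.9 + 0.7106 = 88.6106 pm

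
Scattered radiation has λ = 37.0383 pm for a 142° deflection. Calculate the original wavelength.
32.7000 pm

From λ' = λ + Δλ, we have λ = λ' - Δλ

First calculate the Compton shift:
Δλ = λ_C(1 - cos θ)
Δλ = 2.4263 × (1 - cos(142°))
Δλ = 2.4263 × 1.7880
Δλ = 4.3383 pm

Initial wavelength:
λ = λ' - Δλ
λ = 37.0383 - 4.3383
λ = 32.7000 pm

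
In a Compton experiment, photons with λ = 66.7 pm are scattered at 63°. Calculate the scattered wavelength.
68.0248 pm

Using the Compton scattering formula:
λ' = λ + Δλ = λ + λ_C(1 - cos θ)

Given:
- Initial wavelength λ = 66.7 pm
- Scattering angle θ = 63°
- Compton wavelength λ_C ≈ 2.4263 pm

Calculate the shift:
Δλ = 2.4263 × (1 - cos(63°))
Δλ = 2.4263 × 0.5460
Δλ = 1.3248 pm

Final wavelength:
λ' = 66.7 + 1.3248 = 68.0248 pm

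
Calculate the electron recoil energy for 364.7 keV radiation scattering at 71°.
118.5043 keV

By energy conservation: K_e = E_initial - E_final

First find the scattered photon energy:
Initial wavelength: λ = hc/E = 3.3996 pm
Compton shift: Δλ = λ_C(1 - cos(71°)) = 1.6364 pm
Final wavelength: λ' = 3.3996 + 1.6364 = 5.0360 pm
Final photon energy: E' = hc/λ' = 246.1957 keV

Electron kinetic energy:
K_e = E - E' = 364.7000 - 246.1957 = 118.5043 keV

(Intermediate values are shown rounded; full precision is carried through to the final answer.)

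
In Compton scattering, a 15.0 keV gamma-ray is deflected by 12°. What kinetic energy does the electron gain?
0.0096 keV

By energy conservation: K_e = E_initial - E_final

First find the scattered photon energy:
Initial wavelength: λ = hc/E = 82.6561 pm
Compton shift: Δλ = λ_C(1 - cos(12°)) = 0.0530 pm
Final wavelength: λ' = 82.6561 + 0.0530 = 82.7092 pm
Final photon energy: E' = hc/λ' = 14.9904 keV

Electron kinetic energy:
K_e = E - E' = 15.0000 - 14.9904 = 0.0096 keV

(Intermediate values are shown rounded; full precision is carried through to the final answer.)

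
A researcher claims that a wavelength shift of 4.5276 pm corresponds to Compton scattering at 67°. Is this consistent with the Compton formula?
No, inconsistent

Calculate the expected shift for θ = 67°:

Δλ_expected = λ_C(1 - cos(67°))
Δλ_expected = 2.4263 × (1 - cos(67°))
Δλ_expected = 2.4263 × 0.6093
Δλ_expected = 1.4783 pm

Given shift: 4.5276 pm
Expected shift: 1.4783 pm
Difference: 3.0493 pm

The values do not match. The given shift corresponds to θ ≈ 150.0°, not 67°.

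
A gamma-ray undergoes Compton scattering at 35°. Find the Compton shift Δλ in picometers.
0.4388 pm

Using the Compton scattering formula:
Δλ = λ_C(1 - cos θ)

where λ_C = h/(m_e·c) ≈ 2.4263 pm is the Compton wavelength of an electron.

For θ = 35°:
cos(35°) = 0.8192
1 - cos(35°) = 0.1808

Δλ = 2.4263 × 0.1808
Δλ = 0.4388 pm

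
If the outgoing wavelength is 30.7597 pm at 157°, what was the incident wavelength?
26.1000 pm

From λ' = λ + Δλ, we have λ = λ' - Δλ

First calculate the Compton shift:
Δλ = λ_C(1 - cos θ)
Δλ = 2.4263 × (1 - cos(157°))
Δλ = 2.4263 × 1.9205
Δλ = 4.6597 pm

Initial wavelength:
λ = λ' - Δλ
λ = 30.7597 - 4.6597
λ = 26.1000 pm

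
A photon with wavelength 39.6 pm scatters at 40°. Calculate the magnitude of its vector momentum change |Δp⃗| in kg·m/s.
1.1367e-23 kg·m/s

Photon momentum magnitude is p = h/λ.

Initial momentum:
p₀ = h/λ = 6.6261e-34/3.9600e-11 = 1.6733e-23 kg·m/s

After scattering:
λ' = λ + Δλ = 39.6 + 0.5676 = 40.1676 pm
p' = h/λ' = 6.6261e-34/4.0168e-11 = 1.6496e-23 kg·m/s

Momentum is a vector; the scattered photon's direction makes angle θ = 40° with the incident direction. The magnitude of the vector change Δp⃗ = p⃗₀ − p⃗' is found from the law of cosines:
|Δp⃗|² = p₀² + p'² − 2p₀p'cos θ
|Δp⃗|² = (1.6733e-23)² + (1.6496e-23)² − 2·1.6733e-23·1.6496e-23·cos(40°)
|Δp⃗| = 1.1367e-23 kg·m/s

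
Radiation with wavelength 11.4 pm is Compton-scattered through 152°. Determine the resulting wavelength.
15.9686 pm

Using the Compton scattering formula:
λ' = λ + Δλ = λ + λ_C(1 - cos θ)

Given:
- Initial wavelength λ = 11.4 pm
- Scattering angle θ = 152°
- Compton wavelength λ_C ≈ 2.4263 pm

Calculate the shift:
Δλ = 2.4263 × (1 - cos(152°))
Δλ = 2.4263 × 1.8829
Δλ = 4.5686 pm

Final wavelength:
λ' = 11.4 + 4.5686 = 15.9686 pm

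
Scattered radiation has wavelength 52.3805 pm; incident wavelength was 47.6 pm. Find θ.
166.00°

First find the wavelength shift:
Δλ = λ' - λ = 52.3805 - 47.6 = 4.7805 pm

Using Δλ = λ_C(1 - cos θ), with λ_C = h/(m_e·c) ≈ 2.42631024 pm:
cos θ = 1 - Δλ/λ_C
cos θ = 1 - 4.7805/2.42631024
cos θ = -0.970276

θ = arccos(-0.970276)
θ = 166.00°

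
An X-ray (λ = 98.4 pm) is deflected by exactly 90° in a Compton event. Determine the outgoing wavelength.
100.8263 pm

Using the Compton formula: λ' = λ + λ_C(1 − cos θ)

For θ = 90°, cos θ = 0 (exact) = 0.0000, so:
1 − cos 90° = 1 − (0) = 1.0000

Δλ = λ_C × 1.0000 = 2.4263 × 1.0000 = 2.4263 pm

λ' = 98.4 + 2.4263 = 100.8263 pm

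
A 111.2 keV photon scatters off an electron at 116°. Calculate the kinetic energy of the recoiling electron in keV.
26.5090 keV

By energy conservation: K_e = E_initial - E_final

First find the scattered photon energy:
Initial wavelength: λ = hc/E = 11.1497 pm
Compton shift: Δλ = λ_C(1 - cos(116°)) = 3.4899 pm
Final wavelength: λ' = 11.1497 + 3.4899 = 14.6396 pm
Final photon energy: E' = hc/λ' = 84.6910 keV

Electron kinetic energy:
K_e = E - E' = 111.2000 - 84.6910 = 26.5090 keV

(Intermediate values are shown rounded; full precision is carried through to the final answer.)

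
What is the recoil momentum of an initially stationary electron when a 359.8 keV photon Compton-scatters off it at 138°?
2.6287e-22 kg·m/s

The electron is initially at rest, so by conservation of momentum:
p⃗_e = p⃗₀ − p⃗'  (incident photon momentum minus scattered photon momentum)

Photon momentum magnitudes (p = h/λ = E/c):
λ₀ = hc/E₀ = 3.4459 pm → p₀ = h/λ₀ = 1.9229e-22 kg·m/s
Δλ = λ_C(1 − cos 138°) = 4.2294 pm
λ' = 7.6753 pm → p' = h/λ' = 8.6329e-23 kg·m/s

The scattered photon makes angle θ = 138° with the incident direction, so by the law of cosines:
|p⃗_e|² = p₀² + p'² − 2p₀p'cos θ
|p⃗_e|² = (1.9229e-22)² + (8.6329e-23)² − 2·1.9229e-22·8.6329e-23·cos(138°)
|p⃗_e| = 2.6287e-22 kg·m/s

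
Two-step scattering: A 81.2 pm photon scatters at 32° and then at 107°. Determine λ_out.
84.7044 pm

Apply Compton shift twice:

First scattering at θ₁ = 32°:
Δλ₁ = λ_C(1 - cos(32°))
Δλ₁ = 2.4263 × 0.1520
Δλ₁ = 0.3687 pm

After first scattering:
λ₁ = 81.2 + 0.3687 = 81.5687 pm

Second scattering at θ₂ = 107°:
Δλ₂ = λ_C(1 - cos(107°))
Δλ₂ = 2.4263 × 1.2924
Δλ₂ = 3.1357 pm

Final wavelength:
λ₂ = 81.5687 + 3.1357 = 84.7044 pm

Total shift: Δλ_total = 0.3687 + 3.1357 = 3.5044 pm

(Intermediate values are shown rounded; full precision is carried through to the final answer.)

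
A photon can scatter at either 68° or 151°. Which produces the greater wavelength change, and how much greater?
151° produces the larger shift by a factor of 2.998

Calculate both shifts using Δλ = λ_C(1 - cos θ):

For θ₁ = 68°:
Δλ₁ = 2.4263 × (1 - cos(68°))
Δλ₁ = 2.4263 × 0.6254
Δλ₁ = 1.5174 pm

For θ₂ = 151°:
Δλ₂ = 2.4263 × (1 - cos(151°))
Δλ₂ = 2.4263 × 1.8746
Δλ₂ = 4.5484 pm

The 151° angle produces the larger shift.
Ratio: 4.5484/1.5174 = 2.998

(Intermediate values are shown rounded; full precision is carried through to the final answer.)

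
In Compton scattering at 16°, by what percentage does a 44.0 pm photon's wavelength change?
0.2136%

Calculate the Compton shift:
Δλ = λ_C(1 - cos(16°))
Δλ = 2.4263 × (1 - cos(16°))
Δλ = 2.4263 × 0.0387
Δλ = 0.0940 pm

Percentage change:
(Δλ/λ₀) × 100 = (0.0940/44.0) × 100
= 0.2136%

(Intermediate values are shown rounded; full precision is carried through to the final answer.)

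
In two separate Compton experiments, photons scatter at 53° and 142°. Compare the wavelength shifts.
142° produces the larger shift by a factor of 4.490

Calculate both shifts using Δλ = λ_C(1 - cos θ):

For θ₁ = 53°:
Δλ₁ = 2.4263 × (1 - cos(53°))
Δλ₁ = 2.4263 × 0.3982
Δλ₁ = 0.9661 pm

For θ₂ = 142°:
Δλ₂ = 2.4263 × (1 - cos(142°))
Δλ₂ = 2.4263 × 1.7880
Δλ₂ = 4.3383 pm

The 142° angle produces the larger shift.
Ratio: 4.3383/0.9661 = 4.490

(Intermediate values are shown rounded; full precision is carried through to the final answer.)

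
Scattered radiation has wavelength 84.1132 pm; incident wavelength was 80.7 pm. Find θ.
114.00°

First find the wavelength shift:
Δλ = λ' - λ = 84.1132 - 80.7 = 3.4132 pm

Using Δλ = λ_C(1 - cos θ), with λ_C = h/(m_e·c) ≈ 2.42631024 pm:
cos θ = 1 - Δλ/λ_C
cos θ = 1 - 3.4132/2.42631024
cos θ = -0.406745

θ = arccos(-0.406745)
θ = 114.00°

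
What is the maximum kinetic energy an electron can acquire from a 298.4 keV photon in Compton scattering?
160.7558 keV

Maximum energy transfer occurs at θ = 180° (backscattering).

Initial photon: E₀ = 298.4 keV → λ₀ = 4.1550 pm

Maximum Compton shift (at 180°):
Δλ_max = 2λ_C = 2 × 2.4263 = 4.8526 pm

Final wavelength:
λ' = 4.1550 + 4.8526 = 9.0076 pm

Minimum photon energy (maximum energy to electron):
E'_min = hc/λ' = 137.6442 keV

Maximum electron kinetic energy:
K_max = E₀ - E'_min = 298.4000 - 137.6442 = 160.7558 keV

(Intermediate values are shown rounded; full precision is carried through to the final answer.)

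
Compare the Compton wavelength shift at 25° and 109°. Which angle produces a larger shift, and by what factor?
109° produces the larger shift by a factor of 14.148

Calculate both shifts using Δλ = λ_C(1 - cos θ):

For θ₁ = 25°:
Δλ₁ = 2.4263 × (1 - cos(25°))
Δλ₁ = 2.4263 × 0.0937
Δλ₁ = 0.2273 pm

For θ₂ = 109°:
Δλ₂ = 2.4263 × (1 - cos(109°))
Δλ₂ = 2.4263 × 1.3256
Δλ₂ = 3.2162 pm

The 109° angle produces the larger shift.
Ratio: 3.2162/0.2273 = 14.148

(Intermediate values are shown rounded; full precision is carried through to the final answer.)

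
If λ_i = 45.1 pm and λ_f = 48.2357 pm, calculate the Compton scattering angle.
107.00°

First find the wavelength shift:
Δλ = λ' - λ = 48.2357 - 45.1 = 3.1357 pm

Using Δλ = λ_C(1 - cos θ), with λ_C = h/(m_e·c) ≈ 2.42631024 pm:
cos θ = 1 - Δλ/λ_C
cos θ = 1 - 3.1357/2.42631024
cos θ = -0.292374

θ = arccos(-0.292374)
θ = 107.00°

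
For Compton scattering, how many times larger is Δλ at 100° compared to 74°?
100° produces the larger shift by a factor of 1.620

Calculate both shifts using Δλ = λ_C(1 - cos θ):

For θ₁ = 74°:
Δλ₁ = 2.4263 × (1 - cos(74°))
Δλ₁ = 2.4263 × 0.7244
Δλ₁ = 1.7575 pm

For θ₂ = 100°:
Δλ₂ = 2.4263 × (1 - cos(100°))
Δλ₂ = 2.4263 × 1.1736
Δλ₂ = 2.8476 pm

The 100° angle produces the larger shift.
Ratio: 2.8476/1.7575 = 1.620

(Intermediate values are shown rounded; full precision is carried through to the final answer.)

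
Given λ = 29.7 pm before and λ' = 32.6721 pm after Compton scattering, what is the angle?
103.00°

First find the wavelength shift:
Δλ = λ' - λ = 32.6721 - 29.7 = 2.9721 pm

Using Δλ = λ_C(1 - cos θ), with λ_C = h/(m_e·c) ≈ 2.42631024 pm:
cos θ = 1 - Δλ/λ_C
cos θ = 1 - 2.9721/2.42631024
cos θ = -0.224946

θ = arccos(-0.224946)
θ = 103.00°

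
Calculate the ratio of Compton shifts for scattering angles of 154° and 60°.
154° produces the larger shift by a factor of 3.798

Calculate both shifts using Δλ = λ_C(1 - cos θ):

For θ₁ = 60°:
Δλ₁ = 2.4263 × (1 - cos(60°))
Δλ₁ = 2.4263 × 0.5000
Δλ₁ = 1.2132 pm

For θ₂ = 154°:
Δλ₂ = 2.4263 × (1 - cos(154°))
Δλ₂ = 2.4263 × 1.8988
Δλ₂ = 4.6071 pm

The 154° angle produces the larger shift.
Ratio: 4.6071/1.2132 = 3.798

(Intermediate values are shown rounded; full precision is carried through to the final answer.)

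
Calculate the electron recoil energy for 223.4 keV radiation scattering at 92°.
69.5899 keV

By energy conservation: K_e = E_initial - E_final

First find the scattered photon energy:
Initial wavelength: λ = hc/E = 5.5499 pm
Compton shift: Δλ = λ_C(1 - cos(92°)) = 2.5110 pm
Final wavelength: λ' = 5.5499 + 2.5110 = 8.0609 pm
Final photon energy: E' = hc/λ' = 153.8101 keV

Electron kinetic energy:
K_e = E - E' = 223.4000 - 153.8101 = 69.5899 keV

(Intermediate values are shown rounded; full precision is carried through to the final answer.)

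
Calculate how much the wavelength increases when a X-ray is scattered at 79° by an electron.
1.9633 pm

Using the Compton scattering formula:
Δλ = λ_C(1 - cos θ)

where λ_C = h/(m_e·c) ≈ 2.4263 pm is the Compton wavelength of an electron.

For θ = 79°:
cos(79°) = 0.1908
1 - cos(79°) = 0.8092

Δλ = 2.4263 × 0.8092
Δλ = 1.9633 pm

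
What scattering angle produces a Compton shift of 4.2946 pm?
140.36°

From the Compton formula Δλ = λ_C(1 - cos θ), we can solve for θ:

cos θ = 1 - Δλ/λ_C

Given:
- Δλ = 4.2946 pm
- λ_C = h/(m_e·c) ≈ 2.42631024 pm

cos θ = 1 - 4.2946/2.42631024
cos θ = 1 - 1.770013
cos θ = -0.770013

θ = arccos(-0.770013)
θ = 140.36°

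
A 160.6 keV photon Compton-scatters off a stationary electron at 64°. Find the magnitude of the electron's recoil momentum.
8.4847e-23 kg·m/s

The electron is initially at rest, so by conservation of momentum:
p⃗_e = p⃗₀ − p⃗'  (incident photon momentum minus scattered photon momentum)

Photon momentum magnitudes (p = h/λ = E/c):
λ₀ = hc/E₀ = 7.7201 pm → p₀ = h/λ₀ = 8.5829e-23 kg·m/s
Δλ = λ_C(1 − cos 64°) = 1.3627 pm
λ' = 9.0827 pm → p' = h/λ' = 7.2952e-23 kg·m/s

The scattered photon makes angle θ = 64° with the incident direction, so by the law of cosines:
|p⃗_e|² = p₀² + p'² − 2p₀p'cos θ
|p⃗_e|² = (8.5829e-23)² + (7.2952e-23)² − 2·8.5829e-23·7.2952e-23·cos(64°)
|p⃗_e| = 8.4847e-23 kg·m/s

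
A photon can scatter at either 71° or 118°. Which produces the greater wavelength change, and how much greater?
118° produces the larger shift by a factor of 2.179

Calculate both shifts using Δλ = λ_C(1 - cos θ):

For θ₁ = 71°:
Δλ₁ = 2.4263 × (1 - cos(71°))
Δλ₁ = 2.4263 × 0.6744
Δλ₁ = 1.6364 pm

For θ₂ = 118°:
Δλ₂ = 2.4263 × (1 - cos(118°))
Δλ₂ = 2.4263 × 1.4695
Δλ₂ = 3.5654 pm

The 118° angle produces the larger shift.
Ratio: 3.5654/1.6364 = 2.179

(Intermediate values are shown rounded; full precision is carried through to the final answer.)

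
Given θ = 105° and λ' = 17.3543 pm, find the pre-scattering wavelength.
14.3000 pm

From λ' = λ + Δλ, we have λ = λ' - Δλ

First calculate the Compton shift:
Δλ = λ_C(1 - cos θ)
Δλ = 2.4263 × (1 - cos(105°))
Δλ = 2.4263 × 1.2588
Δλ = 3.0543 pm

Initial wavelength:
λ = λ' - Δλ
λ = 17.3543 - 3.0543
λ = 14.3000 pm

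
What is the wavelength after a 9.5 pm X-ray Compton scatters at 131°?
13.5181 pm

Using the Compton scattering formula:
λ' = λ + Δλ = λ + λ_C(1 - cos θ)

Given:
- Initial wavelength λ = 9.5 pm
- Scattering angle θ = 131°
- Compton wavelength λ_C ≈ 2.4263 pm

Calculate the shift:
Δλ = 2.4263 × (1 - cos(131°))
Δλ = 2.4263 × 1.6561
Δλ = 4.0181 pm

Final wavelength:
λ' = 9.5 + 4.0181 = 13.5181 pm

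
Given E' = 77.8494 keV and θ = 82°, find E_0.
89.6000 keV

Convert final energy to wavelength (hc ≈ 1239.842 keV·pm):
λ' = hc/E' = 1239.842 / 77.8494 = 15.9262 pm

Calculate the Compton shift:
Δλ = λ_C(1 - cos(82°))
Δλ = 2.4263 × (1 - cos(82°))
Δλ = 2.0886 pm

Initial wavelength:
λ = λ' - Δλ = 15.9262 - 2.0886 = 13.8375 pm

Initial energy:
E = hc/λ = 1239.842 / 13.8375 = 89.6000 keV

(Intermediate values are shown rounded; full precision is carried through to the final answer.)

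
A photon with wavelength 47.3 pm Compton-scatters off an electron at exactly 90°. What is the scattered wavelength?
49.7263 pm

Using the Compton formula: λ' = λ + λ_C(1 − cos θ)

For θ = 90°, cos θ = 0 (exact) = 0.0000, so:
1 − cos 90° = 1 − (0) = 1.0000

Δλ = λ_C × 1.0000 = 2.4263 × 1.0000 = 2.4263 pm

λ' = 47.3 + 2.4263 = 49.7263 pm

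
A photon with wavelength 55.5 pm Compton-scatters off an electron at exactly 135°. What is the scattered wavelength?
59.6420 pm

Using the Compton formula: λ' = λ + λ_C(1 − cos θ)

For θ = 135°, cos θ = -√2/2 (exact) ≈ -0.7071, so:
1 − cos 135° = 1 − (-√2/2) ≈ 1.7071

Δλ = λ_C × 1.7071 = 2.4263 × 1.7071 = 4.1420 pm

λ' = 55.5 + 4.1420 = 59.6420 pm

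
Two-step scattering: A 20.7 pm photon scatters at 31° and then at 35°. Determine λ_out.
21.4853 pm

Apply Compton shift twice:

First scattering at θ₁ = 31°:
Δλ₁ = λ_C(1 - cos(31°))
Δλ₁ = 2.4263 × 0.1428
Δλ₁ = 0.3466 pm

After first scattering:
λ₁ = 20.7 + 0.3466 = 21.0466 pm

Second scattering at θ₂ = 35°:
Δλ₂ = λ_C(1 - cos(35°))
Δλ₂ = 2.4263 × 0.1808
Δλ₂ = 0.4388 pm

Final wavelength:
λ₂ = 21.0466 + 0.4388 = 21.4853 pm

Total shift: Δλ_total = 0.3466 + 0.4388 = 0.7853 pm

(Intermediate values are shown rounded; full precision is carried through to the final answer.)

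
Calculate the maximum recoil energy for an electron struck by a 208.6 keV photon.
93.7600 keV

Maximum energy transfer occurs at θ = 180° (backscattering).

Initial photon: E₀ = 208.6 keV → λ₀ = 5.9436 pm

Maximum Compton shift (at 180°):
Δλ_max = 2λ_C = 2 × 2.4263 = 4.8526 pm

Final wavelength:
λ' = 5.9436 + 4.8526 = 10.7963 pm

Minimum photon energy (maximum energy to electron):
E'_min = hc/λ' = 114.8400 keV

Maximum electron kinetic energy:
K_max = E₀ - E'_min = 208.6000 - 114.8400 = 93.7600 keV

(Intermediate values are shown rounded; full precision is carried through to the final answer.)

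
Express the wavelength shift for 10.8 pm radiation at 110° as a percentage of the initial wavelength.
30.1496%

Calculate the Compton shift:
Δλ = λ_C(1 - cos(110°))
Δλ = 2.4263 × (1 - cos(110°))
Δλ = 2.4263 × 1.3420
Δλ = 3.2562 pm

Percentage change:
(Δλ/λ₀) × 100 = (3.2562/10.8) × 100
= 30.1496%

(Intermediate values are shown rounded; full precision is carried through to the final answer.)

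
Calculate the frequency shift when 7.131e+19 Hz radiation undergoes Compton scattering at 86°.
2.491e+19 Hz (decrease)

Convert frequency to wavelength (c = 299792458 m/s):
λ₀ = c/f₀ = 299792458/7.131e+19 = 4.2040732e-12 m = 4.2041 pm

Calculate Compton shift:
Δλ = λ_C(1 - cos(86°)) = 2.2571 pm

Final wavelength:
λ' = λ₀ + Δλ = 4.2041 + 2.2571 = 6.4611 pm

Final frequency:
f' = c/λ' = 299792458/6.4611326e-12 = 4.6399367e+19 Hz

Frequency shift (decrease):
Δf = f₀ - f' = 7.131e+19 - 4.6399367e+19 = 2.491e+19 Hz

(Intermediate values are shown rounded; full precision is carried through to the final answer.)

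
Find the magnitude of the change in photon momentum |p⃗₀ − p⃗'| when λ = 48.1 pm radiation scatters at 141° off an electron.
2.4905e-23 kg·m/s

Photon momentum magnitude is p = h/λ.

Initial momentum:
p₀ = h/λ = 6.6261e-34/4.8100e-11 = 1.3776e-23 kg·m/s

After scattering:
λ' = λ + Δλ = 48.1 + 4.3119 = 52.4119 pm
p' = h/λ' = 6.6261e-34/5.2412e-11 = 1.2642e-23 kg·m/s

Momentum is a vector; the scattered photon's direction makes angle θ = 141° with the incident direction. The magnitude of the vector change Δp⃗ = p⃗₀ − p⃗' is found from the law of cosines:
|Δp⃗|² = p₀² + p'² − 2p₀p'cos θ
|Δp⃗|² = (1.3776e-23)² + (1.2642e-23)² − 2·1.3776e-23·1.2642e-23·cos(141°)
|Δp⃗| = 2.4905e-23 kg·m/s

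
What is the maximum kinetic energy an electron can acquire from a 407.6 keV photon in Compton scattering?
250.5473 keV

Maximum energy transfer occurs at θ = 180° (backscattering).

Initial photon: E₀ = 407.6 keV → λ₀ = 3.0418 pm

Maximum Compton shift (at 180°):
Δλ_max = 2λ_C = 2 × 2.4263 = 4.8526 pm

Final wavelength:
λ' = 3.0418 + 4.8526 = 7.8944 pm

Minimum photon energy (maximum energy to electron):
E'_min = hc/λ' = 157.0527 keV

Maximum electron kinetic energy:
K_max = E₀ - E'_min = 407.6000 - 157.0527 = 250.5473 keV

(Intermediate values are shown rounded; full precision is carried through to the final answer.)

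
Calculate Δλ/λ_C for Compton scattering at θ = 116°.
1.4384 λ_C

The Compton shift formula is:
Δλ = λ_C(1 - cos θ)

Dividing both sides by λ_C:
Δλ/λ_C = 1 - cos θ

For θ = 116°:
Δλ/λ_C = 1 - cos(116°)
Δλ/λ_C = 1 - -0.4384
Δλ/λ_C = 1.4384

This means the shift is 1.4384 × λ_C = 3.4899 pm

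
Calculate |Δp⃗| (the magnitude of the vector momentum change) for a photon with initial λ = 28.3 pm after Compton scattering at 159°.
4.2774e-23 kg·m/s

Photon momentum magnitude is p = h/λ.

Initial momentum:
p₀ = h/λ = 6.6261e-34/2.8300e-11 = 2.3414e-23 kg·m/s

After scattering:
λ' = λ + Δλ = 28.3 + 4.6915 = 32.9915 pm
p' = h/λ' = 6.6261e-34/3.2991e-11 = 2.0084e-23 kg·m/s

Momentum is a vector; the scattered photon's direction makes angle θ = 159° with the incident direction. The magnitude of the vector change Δp⃗ = p⃗₀ − p⃗' is found from the law of cosines:
|Δp⃗|² = p₀² + p'² − 2p₀p'cos θ
|Δp⃗|² = (2.3414e-23)² + (2.0084e-23)² − 2·2.3414e-23·2.0084e-23·cos(159°)
|Δp⃗| = 4.2774e-23 kg·m/s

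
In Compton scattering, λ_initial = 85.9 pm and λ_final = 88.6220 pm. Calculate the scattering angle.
97.00°

First find the wavelength shift:
Δλ = λ' - λ = 88.6220 - 85.9 = 2.7220 pm

Using Δλ = λ_C(1 - cos θ), with λ_C = h/(m_e·c) ≈ 2.42631024 pm:
cos θ = 1 - Δλ/λ_C
cos θ = 1 - 2.7220/2.42631024
cos θ = -0.121868

θ = arccos(-0.121868)
θ = 97.00°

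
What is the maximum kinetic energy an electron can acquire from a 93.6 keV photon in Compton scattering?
25.0959 keV

Maximum energy transfer occurs at θ = 180° (backscattering).

Initial photon: E₀ = 93.6 keV → λ₀ = 13.2462 pm

Maximum Compton shift (at 180°):
Δλ_max = 2λ_C = 2 × 2.4263 = 4.8526 pm

Final wavelength:
λ' = 13.2462 + 4.8526 = 18.0988 pm

Minimum photon energy (maximum energy to electron):
E'_min = hc/λ' = 68.5041 keV

Maximum electron kinetic energy:
K_max = E₀ - E'_min = 93.6000 - 68.5041 = 25.0959 keV

(Intermediate values are shown rounded; full precision is carried through to the final answer.)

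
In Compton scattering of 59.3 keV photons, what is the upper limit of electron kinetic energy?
11.1706 keV

Maximum energy transfer occurs at θ = 180° (backscattering).

Initial photon: E₀ = 59.3 keV → λ₀ = 20.9080 pm

Maximum Compton shift (at 180°):
Δλ_max = 2λ_C = 2 × 2.4263 = 4.8526 pm

Final wavelength:
λ' = 20.9080 + 4.8526 = 25.7606 pm

Minimum photon energy (maximum energy to electron):
E'_min = hc/λ' = 48.1294 keV

Maximum electron kinetic energy:
K_max = E₀ - E'_min = 59.3000 - 48.1294 = 11.1706 keV

(Intermediate values are shown rounded; full precision is carried through to the final answer.)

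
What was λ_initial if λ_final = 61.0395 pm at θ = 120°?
57.4000 pm

From λ' = λ + Δλ, we have λ = λ' - Δλ

First calculate the Compton shift:
Δλ = λ_C(1 - cos θ)
Δλ = 2.4263 × (1 - cos(120°))
Δλ = 2.4263 × 1.5000
Δλ = 3.6395 pm

Initial wavelength:
λ = λ' - Δλ
λ = 61.0395 - 3.6395
λ = 57.4000 pm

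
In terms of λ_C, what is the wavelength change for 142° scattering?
1.7880 λ_C

The Compton shift formula is:
Δλ = λ_C(1 - cos θ)

Dividing both sides by λ_C:
Δλ/λ_C = 1 - cos θ

For θ = 142°:
Δλ/λ_C = 1 - cos(142°)
Δλ/λ_C = 1 - -0.7880
Δλ/λ_C = 1.7880

This means the shift is 1.7880 × λ_C = 4.3383 pm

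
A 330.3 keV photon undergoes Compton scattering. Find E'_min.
144.0621 keV (at θ = 180°)

The scattered photon has minimum energy when its wavelength is maximum, i.e., when the Compton shift Δλ = λ_C(1 − cos θ) is maximum. This occurs at θ = 180° (backscattering), giving Δλ_max = 2λ_C = 4.8526 pm.

Initial wavelength: λ₀ = hc/E₀ = 3.7537 pm
Maximum final wavelength: λ'_max = λ₀ + 2λ_C = 3.7537 + 4.8526 = 8.6063 pm
Minimum final energy: E'_min = hc/λ'_max = 144.0621 keV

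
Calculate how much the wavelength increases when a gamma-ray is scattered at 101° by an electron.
2.8893 pm

Using the Compton scattering formula:
Δλ = λ_C(1 - cos θ)

where λ_C = h/(m_e·c) ≈ 2.4263 pm is the Compton wavelength of an electron.

For θ = 101°:
cos(101°) = -0.1908
1 - cos(101°) = 1.1908

Δλ = 2.4263 × 1.1908
Δλ = 2.8893 pm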